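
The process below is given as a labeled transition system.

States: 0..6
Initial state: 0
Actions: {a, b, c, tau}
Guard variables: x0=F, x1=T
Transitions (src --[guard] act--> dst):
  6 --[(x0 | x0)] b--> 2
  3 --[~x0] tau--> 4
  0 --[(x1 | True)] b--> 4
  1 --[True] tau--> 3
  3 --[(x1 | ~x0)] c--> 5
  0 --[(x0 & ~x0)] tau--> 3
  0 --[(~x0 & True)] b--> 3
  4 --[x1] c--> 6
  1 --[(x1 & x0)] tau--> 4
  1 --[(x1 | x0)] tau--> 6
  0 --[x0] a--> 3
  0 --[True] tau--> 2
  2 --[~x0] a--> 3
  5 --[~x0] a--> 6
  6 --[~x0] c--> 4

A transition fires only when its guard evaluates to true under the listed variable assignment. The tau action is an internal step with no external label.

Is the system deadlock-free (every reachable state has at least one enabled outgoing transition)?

Answer: DEADLOCK-FREE

Trace:
Reach set: {0,2,3,4,5,6}
  0: b→3  b→4  tau→2  [3 exit(s)]
  2: a→3  [1 exit(s)]
  3: c→5  tau→4  [2 exit(s)]
  4: c→6  [1 exit(s)]
  5: a→6  [1 exit(s)]
  6: c→4  [1 exit(s)]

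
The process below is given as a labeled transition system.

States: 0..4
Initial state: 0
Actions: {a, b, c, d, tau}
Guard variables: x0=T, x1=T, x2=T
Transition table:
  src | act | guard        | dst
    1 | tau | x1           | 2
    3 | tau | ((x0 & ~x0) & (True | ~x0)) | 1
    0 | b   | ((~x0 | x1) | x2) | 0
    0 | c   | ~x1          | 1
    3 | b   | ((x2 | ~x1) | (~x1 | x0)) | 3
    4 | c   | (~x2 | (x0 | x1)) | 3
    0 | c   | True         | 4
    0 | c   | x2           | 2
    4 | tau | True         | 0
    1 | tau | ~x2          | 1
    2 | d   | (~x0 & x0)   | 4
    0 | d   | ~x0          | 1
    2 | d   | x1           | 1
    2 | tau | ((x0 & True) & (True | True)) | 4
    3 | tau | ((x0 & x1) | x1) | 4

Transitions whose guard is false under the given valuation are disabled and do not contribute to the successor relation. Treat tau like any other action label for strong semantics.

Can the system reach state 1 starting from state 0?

Answer: REACHABLE

Analysis:
After dropping false guards: 10 live edges.
Layer 0: {0}
Layer 1: {2,4}  now seen {0,2,4}
Layer 2: {1,3}  now seen {0,1,2,3,4}
Reach set: {0,1,2,3,4}
Path to 1: c·d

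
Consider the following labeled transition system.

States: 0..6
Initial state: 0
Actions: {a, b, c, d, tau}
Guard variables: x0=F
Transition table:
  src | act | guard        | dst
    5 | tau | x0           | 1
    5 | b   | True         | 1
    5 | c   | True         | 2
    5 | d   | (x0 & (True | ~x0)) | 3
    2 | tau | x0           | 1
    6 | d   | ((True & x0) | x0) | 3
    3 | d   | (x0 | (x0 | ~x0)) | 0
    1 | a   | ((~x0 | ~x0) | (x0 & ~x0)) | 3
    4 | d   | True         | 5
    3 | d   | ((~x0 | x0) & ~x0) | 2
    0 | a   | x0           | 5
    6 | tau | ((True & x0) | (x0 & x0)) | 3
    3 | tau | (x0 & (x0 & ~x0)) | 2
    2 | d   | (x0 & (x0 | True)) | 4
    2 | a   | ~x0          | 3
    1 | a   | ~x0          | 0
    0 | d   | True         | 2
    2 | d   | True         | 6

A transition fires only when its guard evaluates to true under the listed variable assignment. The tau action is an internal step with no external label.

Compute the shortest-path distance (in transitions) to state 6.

Answer: 2

Analysis:
Breadth-first toward 6:
  L0 = {0}
  L1 = {2}
  L2 = {3,6}
depth(6)=2, e.g. d·d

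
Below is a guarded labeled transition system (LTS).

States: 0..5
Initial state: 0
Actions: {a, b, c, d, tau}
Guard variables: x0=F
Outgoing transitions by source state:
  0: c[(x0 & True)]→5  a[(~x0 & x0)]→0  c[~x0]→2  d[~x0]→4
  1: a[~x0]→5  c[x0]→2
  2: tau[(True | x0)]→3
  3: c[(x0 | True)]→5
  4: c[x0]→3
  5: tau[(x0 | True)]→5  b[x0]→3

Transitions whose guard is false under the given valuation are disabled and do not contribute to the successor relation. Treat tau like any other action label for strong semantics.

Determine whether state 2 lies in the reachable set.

After dropping false guards: 6 live edges.
depth 0: {0}
depth 1: {2,4}  cumulative {0,2,4}
depth 2: {3}  cumulative {0,2,3,4}
depth 3: {5}  cumulative {0,2,3,4,5}
Reachable = {0,2,3,4,5}
Path to 2: c

Answer: REACHABLE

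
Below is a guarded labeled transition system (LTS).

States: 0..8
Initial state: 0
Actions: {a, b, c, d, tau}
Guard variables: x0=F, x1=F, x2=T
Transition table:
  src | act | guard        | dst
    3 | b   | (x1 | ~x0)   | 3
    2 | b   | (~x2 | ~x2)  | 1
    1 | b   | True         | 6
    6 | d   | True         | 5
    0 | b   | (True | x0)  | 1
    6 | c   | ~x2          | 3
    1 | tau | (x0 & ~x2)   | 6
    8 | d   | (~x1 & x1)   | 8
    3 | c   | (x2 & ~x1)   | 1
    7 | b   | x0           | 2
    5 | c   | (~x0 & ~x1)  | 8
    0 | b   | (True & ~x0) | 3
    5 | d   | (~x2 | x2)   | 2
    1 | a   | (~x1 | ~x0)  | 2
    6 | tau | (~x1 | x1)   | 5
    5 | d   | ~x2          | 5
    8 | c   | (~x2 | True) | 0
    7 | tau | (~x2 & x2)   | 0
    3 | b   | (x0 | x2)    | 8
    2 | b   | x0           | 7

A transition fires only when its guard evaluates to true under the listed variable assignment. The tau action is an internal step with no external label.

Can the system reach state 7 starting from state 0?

12 transition(s) survive guard evaluation.
Layer 0: {0}
Layer 1: {1,3}  total {0,1,3}
Layer 2: {2,6,8}  total {0,1,2,3,6,8}
Layer 3: {5}  total {0,1,2,3,5,6,8}
Reachable = {0,1,2,3,5,6,8}

Answer: UNREACHABLE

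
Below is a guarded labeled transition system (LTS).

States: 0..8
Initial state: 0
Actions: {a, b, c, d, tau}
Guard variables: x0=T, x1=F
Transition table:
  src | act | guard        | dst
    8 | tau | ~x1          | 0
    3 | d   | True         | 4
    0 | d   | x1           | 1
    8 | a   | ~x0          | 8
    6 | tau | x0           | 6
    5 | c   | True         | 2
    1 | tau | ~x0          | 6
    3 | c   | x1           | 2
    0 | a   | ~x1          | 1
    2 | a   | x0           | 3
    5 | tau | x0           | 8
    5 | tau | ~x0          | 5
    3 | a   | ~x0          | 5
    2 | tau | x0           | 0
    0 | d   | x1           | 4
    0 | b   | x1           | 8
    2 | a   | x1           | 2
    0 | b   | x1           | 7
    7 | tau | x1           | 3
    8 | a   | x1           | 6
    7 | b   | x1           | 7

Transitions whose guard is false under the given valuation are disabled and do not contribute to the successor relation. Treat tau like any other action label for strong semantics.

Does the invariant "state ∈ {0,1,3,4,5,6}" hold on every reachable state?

Answer: INVARIANT HOLDS

Analysis:
Safe = {0,1,3,4,5,6}
Reachable = {0,1}
  0: safe
  1: safe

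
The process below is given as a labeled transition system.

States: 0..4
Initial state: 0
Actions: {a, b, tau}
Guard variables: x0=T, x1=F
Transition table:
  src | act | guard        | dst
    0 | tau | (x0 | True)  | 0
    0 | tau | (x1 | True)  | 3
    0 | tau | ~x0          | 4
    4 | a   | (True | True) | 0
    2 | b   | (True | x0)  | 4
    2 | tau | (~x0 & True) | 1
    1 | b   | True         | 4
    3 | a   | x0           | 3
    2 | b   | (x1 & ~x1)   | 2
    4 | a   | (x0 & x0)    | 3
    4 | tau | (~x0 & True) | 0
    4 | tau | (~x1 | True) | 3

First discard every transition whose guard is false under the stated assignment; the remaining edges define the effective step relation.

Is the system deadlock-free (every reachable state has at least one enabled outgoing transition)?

Reach set: {0,3}
  0: tau→0  tau→3  [deg 2]
  3: a→3  [deg 1]

Answer: DEADLOCK-FREE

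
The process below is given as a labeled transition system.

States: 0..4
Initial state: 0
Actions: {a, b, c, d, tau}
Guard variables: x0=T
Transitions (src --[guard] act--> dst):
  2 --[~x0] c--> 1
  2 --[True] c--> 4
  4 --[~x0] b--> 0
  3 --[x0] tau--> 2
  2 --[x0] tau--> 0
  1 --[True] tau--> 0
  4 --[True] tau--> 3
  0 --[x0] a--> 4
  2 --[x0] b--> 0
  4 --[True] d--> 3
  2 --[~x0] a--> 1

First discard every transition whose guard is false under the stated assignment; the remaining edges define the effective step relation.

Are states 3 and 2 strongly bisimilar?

Answer: NOT BISIMILAR

Trace:
Compute ~ classes (split until stable):
  round 0: {{0,1,2,3,4}}
  round 1: {{0},{1,3},{2},{4}}
  round 2: {{0},{1},{2},{3},{4}}
Fixed point at round 3; 5 class(es).
[3]={3}  [2]={2}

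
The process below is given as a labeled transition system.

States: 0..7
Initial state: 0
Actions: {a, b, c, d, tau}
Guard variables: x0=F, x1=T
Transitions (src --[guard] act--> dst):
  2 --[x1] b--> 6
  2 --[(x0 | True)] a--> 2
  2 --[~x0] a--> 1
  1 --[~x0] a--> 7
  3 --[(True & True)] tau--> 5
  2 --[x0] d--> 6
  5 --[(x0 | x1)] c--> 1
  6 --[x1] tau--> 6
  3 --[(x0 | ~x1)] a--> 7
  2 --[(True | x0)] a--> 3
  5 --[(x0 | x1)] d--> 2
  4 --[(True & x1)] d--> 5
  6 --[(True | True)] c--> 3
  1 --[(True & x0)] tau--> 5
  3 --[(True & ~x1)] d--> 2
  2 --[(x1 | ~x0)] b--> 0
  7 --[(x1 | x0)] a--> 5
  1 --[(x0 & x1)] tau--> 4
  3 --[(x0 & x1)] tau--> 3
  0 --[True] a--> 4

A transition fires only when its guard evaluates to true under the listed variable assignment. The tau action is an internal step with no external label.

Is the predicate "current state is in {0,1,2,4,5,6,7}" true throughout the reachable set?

Answer: INVARIANT VIOLATED at state 3

Analysis:
Safe = {0,1,2,4,5,6,7}
Reachable = {0,1,2,3,4,5,6,7}
  0: ✓
  1: ✓
  2: ✓
  3: outside
  4: ✓
  5: ✓
  6: ✓
  7: ✓
reach 3 via a·d·d·a — violates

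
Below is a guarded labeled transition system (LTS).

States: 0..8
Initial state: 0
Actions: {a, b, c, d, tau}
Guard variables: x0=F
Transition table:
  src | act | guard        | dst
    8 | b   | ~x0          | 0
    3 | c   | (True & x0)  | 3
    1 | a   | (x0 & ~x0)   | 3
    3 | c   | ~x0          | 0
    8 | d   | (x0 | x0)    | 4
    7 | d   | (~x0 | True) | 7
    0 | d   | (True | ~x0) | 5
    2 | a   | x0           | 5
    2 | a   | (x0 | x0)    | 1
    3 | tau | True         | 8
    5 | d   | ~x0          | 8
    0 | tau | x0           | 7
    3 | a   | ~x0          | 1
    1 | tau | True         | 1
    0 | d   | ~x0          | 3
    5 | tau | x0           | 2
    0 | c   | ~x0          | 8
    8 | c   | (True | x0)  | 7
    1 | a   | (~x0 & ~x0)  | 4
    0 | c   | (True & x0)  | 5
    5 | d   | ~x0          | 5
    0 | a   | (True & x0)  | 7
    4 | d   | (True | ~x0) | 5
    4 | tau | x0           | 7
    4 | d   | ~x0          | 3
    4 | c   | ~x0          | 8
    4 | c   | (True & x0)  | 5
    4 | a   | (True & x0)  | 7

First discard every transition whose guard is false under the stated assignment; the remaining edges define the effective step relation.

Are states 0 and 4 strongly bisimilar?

Compute ~ classes (split until stable):
  π0 = {{0,1,2,3,4,5,6,7,8}}
  π1 = {{0,4},{1},{2,6},{3},{5,7},{8}}
  π2 = {{0,4},{1},{2,6},{3},{5},{7},{8}}
Fixed point at round 3; 7 class(es).
0∈{0,4}, 4∈{0,4}

Answer: BISIMILAR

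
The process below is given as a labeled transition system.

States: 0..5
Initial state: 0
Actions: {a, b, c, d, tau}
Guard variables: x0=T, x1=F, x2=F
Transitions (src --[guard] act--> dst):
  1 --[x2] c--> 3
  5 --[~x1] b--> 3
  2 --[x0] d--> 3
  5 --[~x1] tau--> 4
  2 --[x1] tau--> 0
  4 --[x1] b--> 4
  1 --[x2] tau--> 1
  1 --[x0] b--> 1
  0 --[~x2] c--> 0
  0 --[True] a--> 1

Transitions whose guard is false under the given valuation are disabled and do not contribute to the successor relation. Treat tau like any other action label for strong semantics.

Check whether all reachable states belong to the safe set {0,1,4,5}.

Safe = {0,1,4,5}
Reach set: {0,1}
  0: ok
  1: ok

Answer: INVARIANT HOLDS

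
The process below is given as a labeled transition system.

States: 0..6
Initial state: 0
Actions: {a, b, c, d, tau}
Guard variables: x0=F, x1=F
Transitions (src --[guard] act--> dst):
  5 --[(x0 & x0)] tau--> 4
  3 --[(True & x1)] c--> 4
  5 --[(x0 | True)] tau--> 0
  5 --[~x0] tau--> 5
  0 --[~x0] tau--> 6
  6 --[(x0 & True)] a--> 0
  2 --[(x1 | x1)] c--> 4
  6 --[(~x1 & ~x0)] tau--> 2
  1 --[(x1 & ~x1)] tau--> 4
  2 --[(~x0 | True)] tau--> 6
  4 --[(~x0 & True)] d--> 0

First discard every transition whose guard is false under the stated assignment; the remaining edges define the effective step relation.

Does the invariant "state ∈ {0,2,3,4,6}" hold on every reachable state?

Inv-set: {0,2,3,4,6}
Reachable = {0,2,6}
  0: safe
  2: safe
  6: safe

Answer: INVARIANT HOLDS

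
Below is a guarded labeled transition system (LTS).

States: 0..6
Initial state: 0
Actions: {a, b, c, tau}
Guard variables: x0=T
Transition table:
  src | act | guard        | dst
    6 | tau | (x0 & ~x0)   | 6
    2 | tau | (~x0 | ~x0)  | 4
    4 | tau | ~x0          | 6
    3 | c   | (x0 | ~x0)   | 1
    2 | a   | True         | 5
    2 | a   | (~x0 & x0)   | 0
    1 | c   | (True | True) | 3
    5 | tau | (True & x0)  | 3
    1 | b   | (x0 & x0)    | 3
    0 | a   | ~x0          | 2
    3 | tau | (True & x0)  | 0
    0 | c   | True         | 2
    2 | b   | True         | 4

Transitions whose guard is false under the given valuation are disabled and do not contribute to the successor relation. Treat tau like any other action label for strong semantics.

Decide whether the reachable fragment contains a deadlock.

Answer: DEADLOCK at state 4

Trace:
R = {0,1,2,3,4,5}
  0: c→2  [1 out]
  1: b→3  c→3  [2 out]
  2: a→5  b→4  [2 out]
  3: c→1  tau→0  [2 out]
  4: ∅  [no exit]
  5: tau→3  [1 out]
Path to 4: c·b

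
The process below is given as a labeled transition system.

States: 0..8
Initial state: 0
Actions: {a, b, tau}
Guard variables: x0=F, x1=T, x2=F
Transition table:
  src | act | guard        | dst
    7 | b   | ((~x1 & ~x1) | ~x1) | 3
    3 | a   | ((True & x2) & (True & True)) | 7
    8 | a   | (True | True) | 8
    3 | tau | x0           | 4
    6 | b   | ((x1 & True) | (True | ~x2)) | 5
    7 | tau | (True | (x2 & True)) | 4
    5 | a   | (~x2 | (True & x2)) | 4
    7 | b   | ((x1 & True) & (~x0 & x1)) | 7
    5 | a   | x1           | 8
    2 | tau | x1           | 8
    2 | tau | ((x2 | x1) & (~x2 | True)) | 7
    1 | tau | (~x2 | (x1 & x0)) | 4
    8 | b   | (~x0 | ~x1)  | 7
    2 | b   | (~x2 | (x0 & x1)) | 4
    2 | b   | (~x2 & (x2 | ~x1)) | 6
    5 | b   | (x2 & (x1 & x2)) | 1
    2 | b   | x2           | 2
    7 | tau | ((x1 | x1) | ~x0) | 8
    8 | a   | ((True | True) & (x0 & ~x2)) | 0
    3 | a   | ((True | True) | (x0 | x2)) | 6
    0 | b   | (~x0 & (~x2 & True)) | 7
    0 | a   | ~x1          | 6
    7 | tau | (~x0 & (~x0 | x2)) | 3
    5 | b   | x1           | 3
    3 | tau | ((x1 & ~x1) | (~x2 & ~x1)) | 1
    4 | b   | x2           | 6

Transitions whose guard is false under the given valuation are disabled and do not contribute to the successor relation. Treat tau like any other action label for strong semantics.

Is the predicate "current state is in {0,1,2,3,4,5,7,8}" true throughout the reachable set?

Answer: INVARIANT VIOLATED at state 6

Analysis:
Allowed set {0,1,2,3,4,5,7,8}
Reach set: {0,3,4,5,6,7,8}
  0: ok
  3: ok
  4: ok
  5: ok
  6: VIOLATES
  7: ok
  8: ok
reach 6 via b·tau·a — violates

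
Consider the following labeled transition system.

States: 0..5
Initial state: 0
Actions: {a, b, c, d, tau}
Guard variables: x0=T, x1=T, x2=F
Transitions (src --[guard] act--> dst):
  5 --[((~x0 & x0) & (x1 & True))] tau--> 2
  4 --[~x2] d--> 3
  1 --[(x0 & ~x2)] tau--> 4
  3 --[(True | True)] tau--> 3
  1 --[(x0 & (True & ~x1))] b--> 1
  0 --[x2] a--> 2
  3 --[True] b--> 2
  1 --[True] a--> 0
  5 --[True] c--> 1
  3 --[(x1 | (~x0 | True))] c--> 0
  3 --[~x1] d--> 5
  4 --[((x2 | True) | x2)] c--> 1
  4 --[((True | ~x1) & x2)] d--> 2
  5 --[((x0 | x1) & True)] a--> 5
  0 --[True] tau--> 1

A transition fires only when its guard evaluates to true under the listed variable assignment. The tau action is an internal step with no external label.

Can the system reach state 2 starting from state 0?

After dropping false guards: 10 live edges.
depth 0: {0}
depth 1: {1}  total {0,1}
depth 2: {4}  total {0,1,4}
depth 3: {3}  total {0,1,3,4}
depth 4: {2}  total {0,1,2,3,4}
Reachable = {0,1,2,3,4}
trace reaching 2: tau·tau·d·b

Answer: REACHABLE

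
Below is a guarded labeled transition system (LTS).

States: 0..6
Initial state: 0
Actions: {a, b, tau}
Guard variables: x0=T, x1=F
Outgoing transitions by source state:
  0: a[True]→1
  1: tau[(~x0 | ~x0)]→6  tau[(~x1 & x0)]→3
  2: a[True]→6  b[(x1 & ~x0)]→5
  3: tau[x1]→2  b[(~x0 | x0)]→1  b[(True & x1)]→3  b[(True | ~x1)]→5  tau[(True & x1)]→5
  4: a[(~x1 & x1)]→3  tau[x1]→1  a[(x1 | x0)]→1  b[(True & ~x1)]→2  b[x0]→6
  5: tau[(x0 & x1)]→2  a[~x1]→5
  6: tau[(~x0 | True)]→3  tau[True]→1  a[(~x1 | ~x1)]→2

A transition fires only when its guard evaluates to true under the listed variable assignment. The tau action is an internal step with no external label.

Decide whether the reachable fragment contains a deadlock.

R = {0,1,3,5}
  0: a→1  [deg 1]
  1: tau→3  [deg 1]
  3: b→1  b→5  [deg 2]
  5: a→5  [deg 1]

Answer: DEADLOCK-FREE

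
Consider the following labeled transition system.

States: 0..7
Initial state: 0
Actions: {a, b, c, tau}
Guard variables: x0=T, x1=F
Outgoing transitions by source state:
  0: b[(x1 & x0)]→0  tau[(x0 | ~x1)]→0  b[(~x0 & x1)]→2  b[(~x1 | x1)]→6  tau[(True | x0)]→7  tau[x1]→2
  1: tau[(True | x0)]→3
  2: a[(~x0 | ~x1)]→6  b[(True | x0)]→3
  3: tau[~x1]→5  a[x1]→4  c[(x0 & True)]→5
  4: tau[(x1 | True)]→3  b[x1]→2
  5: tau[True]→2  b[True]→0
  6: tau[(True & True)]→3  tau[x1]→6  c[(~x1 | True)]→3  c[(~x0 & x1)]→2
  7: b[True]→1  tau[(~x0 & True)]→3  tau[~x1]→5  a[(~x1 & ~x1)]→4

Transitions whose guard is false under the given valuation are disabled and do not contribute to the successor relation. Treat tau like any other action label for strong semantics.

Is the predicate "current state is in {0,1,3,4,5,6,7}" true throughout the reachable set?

Inv-set: {0,1,3,4,5,6,7}
Reach set: {0,1,2,3,4,5,6,7}
  0: ok
  1: ok
  2: ✗ unsafe
  3: ok
  4: ok
  5: ok
  6: ok
  7: ok
witness against invariant: tau·tau·tau → 2

Answer: INVARIANT VIOLATED at state 2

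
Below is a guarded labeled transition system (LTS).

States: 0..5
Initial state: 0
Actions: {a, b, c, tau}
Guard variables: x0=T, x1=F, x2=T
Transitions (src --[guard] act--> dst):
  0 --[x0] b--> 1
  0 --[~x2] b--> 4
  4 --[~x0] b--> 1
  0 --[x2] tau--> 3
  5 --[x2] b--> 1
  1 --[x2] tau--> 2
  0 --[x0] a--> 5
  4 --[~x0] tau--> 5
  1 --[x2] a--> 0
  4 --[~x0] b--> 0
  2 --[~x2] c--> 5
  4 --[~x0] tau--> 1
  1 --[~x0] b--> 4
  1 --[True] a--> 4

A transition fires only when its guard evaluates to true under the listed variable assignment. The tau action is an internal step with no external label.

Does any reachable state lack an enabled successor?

Reach set: {0,1,2,3,4,5}
  0: a→5  b→1  tau→3  [deg 3]
  1: a→0  a→4  tau→2  [deg 3]
  2: ∅  [STUCK]
  3: ∅  [STUCK]
  4: ∅  [STUCK]
  5: b→1  [deg 1]
witness 2: b·tau

Answer: DEADLOCK at state 2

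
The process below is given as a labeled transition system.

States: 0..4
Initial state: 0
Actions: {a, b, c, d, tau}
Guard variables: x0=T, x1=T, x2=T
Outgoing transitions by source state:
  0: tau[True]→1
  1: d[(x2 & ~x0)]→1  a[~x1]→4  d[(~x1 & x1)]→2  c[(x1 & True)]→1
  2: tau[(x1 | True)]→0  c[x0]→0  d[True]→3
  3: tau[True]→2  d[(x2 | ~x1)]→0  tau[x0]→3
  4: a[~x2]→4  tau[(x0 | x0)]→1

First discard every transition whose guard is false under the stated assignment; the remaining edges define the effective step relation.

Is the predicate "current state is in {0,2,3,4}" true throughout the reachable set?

Answer: INVARIANT VIOLATED at state 1

Analysis:
Inv-set: {0,2,3,4}
Reach set: {0,1}
  0: ✓
  1: outside
witness against invariant: tau → 1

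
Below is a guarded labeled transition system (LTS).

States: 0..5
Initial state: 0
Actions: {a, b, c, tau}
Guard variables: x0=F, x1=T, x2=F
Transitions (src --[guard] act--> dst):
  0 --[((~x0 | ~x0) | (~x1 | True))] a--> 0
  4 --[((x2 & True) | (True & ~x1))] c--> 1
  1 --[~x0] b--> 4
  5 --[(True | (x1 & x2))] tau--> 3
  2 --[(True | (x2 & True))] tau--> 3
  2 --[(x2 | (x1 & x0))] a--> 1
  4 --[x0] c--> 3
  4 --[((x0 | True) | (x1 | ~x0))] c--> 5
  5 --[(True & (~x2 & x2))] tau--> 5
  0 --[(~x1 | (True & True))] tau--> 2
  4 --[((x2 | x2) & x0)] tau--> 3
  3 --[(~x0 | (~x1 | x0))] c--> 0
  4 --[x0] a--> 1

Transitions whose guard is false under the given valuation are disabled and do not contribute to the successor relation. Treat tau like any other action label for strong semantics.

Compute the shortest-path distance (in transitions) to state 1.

Layered search for 1:
  L0 = {0}
  L1 = {2}
  L2 = {3}
1 never appears.

Answer: UNREACHABLE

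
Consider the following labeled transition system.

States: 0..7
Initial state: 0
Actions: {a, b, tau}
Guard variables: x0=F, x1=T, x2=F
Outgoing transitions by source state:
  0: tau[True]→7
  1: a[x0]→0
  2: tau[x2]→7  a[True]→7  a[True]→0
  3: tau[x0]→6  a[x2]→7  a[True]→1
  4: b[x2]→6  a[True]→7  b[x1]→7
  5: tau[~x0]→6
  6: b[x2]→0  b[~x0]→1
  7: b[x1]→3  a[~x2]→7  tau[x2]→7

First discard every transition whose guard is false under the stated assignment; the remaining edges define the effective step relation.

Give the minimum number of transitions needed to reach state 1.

Answer: 3

Working:
Layered search for 1:
  depth 0: {0}
  depth 1: {7}
  depth 2: {3}
  depth 3: {1}
1 enters at depth 3; path tau·b·a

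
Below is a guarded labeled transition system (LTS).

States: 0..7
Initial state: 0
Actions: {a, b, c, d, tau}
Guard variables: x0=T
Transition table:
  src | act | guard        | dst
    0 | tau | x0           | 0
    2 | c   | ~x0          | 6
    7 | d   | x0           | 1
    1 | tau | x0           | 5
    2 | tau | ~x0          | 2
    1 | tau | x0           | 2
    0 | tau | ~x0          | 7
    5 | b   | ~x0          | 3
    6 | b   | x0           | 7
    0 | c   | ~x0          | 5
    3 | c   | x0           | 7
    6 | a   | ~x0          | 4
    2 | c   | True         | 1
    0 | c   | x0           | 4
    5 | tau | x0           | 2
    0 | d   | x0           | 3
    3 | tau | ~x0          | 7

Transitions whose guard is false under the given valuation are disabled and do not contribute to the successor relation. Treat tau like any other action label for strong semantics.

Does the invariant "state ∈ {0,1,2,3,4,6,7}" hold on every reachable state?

Answer: INVARIANT VIOLATED at state 5

Working:
Safe = {0,1,2,3,4,6,7}
Reachable = {0,1,2,3,4,5,7}
  0: ok
  1: ok
  2: ok
  3: ok
  4: ok
  5: ✗ unsafe
  7: ok
counterexample path to 5: d·c·d·tau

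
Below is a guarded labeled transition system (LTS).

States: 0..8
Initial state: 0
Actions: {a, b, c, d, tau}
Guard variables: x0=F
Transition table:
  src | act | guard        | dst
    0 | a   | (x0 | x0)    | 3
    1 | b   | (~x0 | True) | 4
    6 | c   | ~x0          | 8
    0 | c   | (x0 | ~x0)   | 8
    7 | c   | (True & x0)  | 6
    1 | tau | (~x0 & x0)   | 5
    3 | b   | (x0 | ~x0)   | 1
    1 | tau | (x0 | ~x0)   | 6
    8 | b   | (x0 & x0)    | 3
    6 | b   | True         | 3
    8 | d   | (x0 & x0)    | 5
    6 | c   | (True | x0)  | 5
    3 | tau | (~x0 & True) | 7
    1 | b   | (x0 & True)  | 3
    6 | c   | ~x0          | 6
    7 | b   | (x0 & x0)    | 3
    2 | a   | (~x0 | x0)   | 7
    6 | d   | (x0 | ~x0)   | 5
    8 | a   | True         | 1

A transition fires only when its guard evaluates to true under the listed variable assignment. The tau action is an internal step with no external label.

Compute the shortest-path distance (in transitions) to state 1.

Layered search for 1:
  L0 = {0}
  L1 = {8}
  L2 = {1}
1 enters at depth 2; path c·a

Answer: 2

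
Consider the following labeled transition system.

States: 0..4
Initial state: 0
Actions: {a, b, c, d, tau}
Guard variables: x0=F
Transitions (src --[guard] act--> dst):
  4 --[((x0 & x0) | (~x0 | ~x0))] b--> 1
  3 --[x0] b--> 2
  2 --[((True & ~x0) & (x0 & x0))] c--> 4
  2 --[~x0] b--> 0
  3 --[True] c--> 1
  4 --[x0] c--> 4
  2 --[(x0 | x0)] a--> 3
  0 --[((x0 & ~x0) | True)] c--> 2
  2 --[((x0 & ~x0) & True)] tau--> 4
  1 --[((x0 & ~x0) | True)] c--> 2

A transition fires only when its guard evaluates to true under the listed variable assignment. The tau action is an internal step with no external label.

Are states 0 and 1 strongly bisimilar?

Bisimulation quotient by refinement:
  round 0: {{0,1,2,3,4}}
  round 1: {{0,1,3},{2,4}}
  round 2: {{0,1},{2,4},{3}}
3 equivalence class(es) (converged in 3)
class of 0: {0,1}; class of 1: {0,1}

Answer: BISIMILAR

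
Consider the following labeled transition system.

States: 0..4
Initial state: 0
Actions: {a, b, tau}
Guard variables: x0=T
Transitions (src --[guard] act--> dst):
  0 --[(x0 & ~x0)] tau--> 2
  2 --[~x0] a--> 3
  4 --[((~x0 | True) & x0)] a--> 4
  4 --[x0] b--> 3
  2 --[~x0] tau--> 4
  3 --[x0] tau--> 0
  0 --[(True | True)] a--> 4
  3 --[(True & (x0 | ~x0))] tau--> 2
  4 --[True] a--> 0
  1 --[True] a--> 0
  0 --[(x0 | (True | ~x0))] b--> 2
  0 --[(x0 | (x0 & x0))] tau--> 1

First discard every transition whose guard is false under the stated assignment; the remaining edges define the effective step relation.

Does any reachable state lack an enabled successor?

Answer: DEADLOCK at state 2

Working:
R = {0,1,2,3,4}
  0: a→4  b→2  tau→1  [3 out]
  1: a→0  [1 out]
  2: ∅  [STUCK]
  3: tau→0  tau→2  [2 out]
  4: a→0  a→4  b→3  [3 out]
Path to 2: b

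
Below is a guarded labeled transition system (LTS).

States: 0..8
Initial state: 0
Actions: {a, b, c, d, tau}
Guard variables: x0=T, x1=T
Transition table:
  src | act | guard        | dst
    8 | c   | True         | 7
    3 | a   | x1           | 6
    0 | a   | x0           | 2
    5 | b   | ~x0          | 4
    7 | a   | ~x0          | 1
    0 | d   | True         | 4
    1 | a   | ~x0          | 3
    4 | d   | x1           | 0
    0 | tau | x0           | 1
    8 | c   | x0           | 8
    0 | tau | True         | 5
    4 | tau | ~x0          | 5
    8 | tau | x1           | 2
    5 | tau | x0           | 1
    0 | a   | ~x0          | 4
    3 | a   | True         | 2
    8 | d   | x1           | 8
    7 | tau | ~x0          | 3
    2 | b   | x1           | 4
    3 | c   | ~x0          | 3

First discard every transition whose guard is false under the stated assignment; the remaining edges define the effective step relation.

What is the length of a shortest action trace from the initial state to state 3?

Answer: UNREACHABLE

Trace:
BFS to 3:
  L0 = {0}
  L1 = {1,2,4,5}
3 never appears.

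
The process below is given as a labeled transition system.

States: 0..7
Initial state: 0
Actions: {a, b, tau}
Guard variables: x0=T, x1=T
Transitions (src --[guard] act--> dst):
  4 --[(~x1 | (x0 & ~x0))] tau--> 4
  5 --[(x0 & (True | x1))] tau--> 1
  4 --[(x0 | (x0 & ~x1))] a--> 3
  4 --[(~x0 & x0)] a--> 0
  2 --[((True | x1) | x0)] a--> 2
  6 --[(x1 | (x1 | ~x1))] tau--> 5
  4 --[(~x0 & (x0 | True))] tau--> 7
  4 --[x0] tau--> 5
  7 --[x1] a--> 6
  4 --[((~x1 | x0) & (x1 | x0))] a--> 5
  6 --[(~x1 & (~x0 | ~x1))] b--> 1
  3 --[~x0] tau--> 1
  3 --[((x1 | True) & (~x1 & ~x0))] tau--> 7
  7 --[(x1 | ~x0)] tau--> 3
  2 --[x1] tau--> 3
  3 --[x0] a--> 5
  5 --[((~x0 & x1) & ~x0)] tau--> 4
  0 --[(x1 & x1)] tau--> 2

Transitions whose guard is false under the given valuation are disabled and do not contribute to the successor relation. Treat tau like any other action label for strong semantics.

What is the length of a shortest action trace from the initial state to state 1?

BFS to 1:
  Layer 0: {0}
  Layer 1: {2}
  Layer 2: {3}
  Layer 3: {5}
  Layer 4: {1}
depth(1)=4, e.g. tau·tau·a·tau

Answer: 4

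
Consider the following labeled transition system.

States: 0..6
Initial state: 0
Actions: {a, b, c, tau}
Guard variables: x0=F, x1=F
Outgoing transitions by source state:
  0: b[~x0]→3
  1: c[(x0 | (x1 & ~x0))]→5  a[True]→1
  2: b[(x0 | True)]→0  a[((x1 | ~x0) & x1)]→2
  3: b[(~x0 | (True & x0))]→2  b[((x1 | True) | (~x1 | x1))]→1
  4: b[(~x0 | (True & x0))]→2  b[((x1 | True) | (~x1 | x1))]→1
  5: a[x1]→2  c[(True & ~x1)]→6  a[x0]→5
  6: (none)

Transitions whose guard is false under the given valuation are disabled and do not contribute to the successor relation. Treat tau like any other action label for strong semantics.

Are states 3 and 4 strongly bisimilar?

Answer: BISIMILAR

Trace:
Refine partition for ~:
  round 0: {{0,1,2,3,4,5,6}}
  round 1: {{0,2,3,4},{1},{5},{6}}
  round 2: {{0,2},{1},{3,4},{5},{6}}
  round 3: {{0},{1},{2},{3,4},{5},{6}}
6 equivalence class(es) (converged in 4)
[3]={3,4}  [4]={3,4}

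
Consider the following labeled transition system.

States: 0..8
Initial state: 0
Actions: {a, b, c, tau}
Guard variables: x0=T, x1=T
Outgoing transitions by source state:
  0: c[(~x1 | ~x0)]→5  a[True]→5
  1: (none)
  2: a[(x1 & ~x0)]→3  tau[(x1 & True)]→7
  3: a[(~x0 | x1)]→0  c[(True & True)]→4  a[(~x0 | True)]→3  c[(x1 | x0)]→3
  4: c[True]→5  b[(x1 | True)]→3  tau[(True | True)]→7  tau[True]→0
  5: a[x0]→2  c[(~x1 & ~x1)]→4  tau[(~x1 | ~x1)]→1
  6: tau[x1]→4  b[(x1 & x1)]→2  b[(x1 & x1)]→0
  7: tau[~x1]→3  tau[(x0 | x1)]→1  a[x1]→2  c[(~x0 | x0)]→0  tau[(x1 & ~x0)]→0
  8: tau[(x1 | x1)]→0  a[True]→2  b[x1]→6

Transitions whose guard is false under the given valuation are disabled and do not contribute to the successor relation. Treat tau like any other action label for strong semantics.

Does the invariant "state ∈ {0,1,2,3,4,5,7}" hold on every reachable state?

Safe = {0,1,2,3,4,5,7}
R = {0,1,2,5,7}
  0: ok
  1: ok
  2: ok
  5: ok
  7: ok

Answer: INVARIANT HOLDS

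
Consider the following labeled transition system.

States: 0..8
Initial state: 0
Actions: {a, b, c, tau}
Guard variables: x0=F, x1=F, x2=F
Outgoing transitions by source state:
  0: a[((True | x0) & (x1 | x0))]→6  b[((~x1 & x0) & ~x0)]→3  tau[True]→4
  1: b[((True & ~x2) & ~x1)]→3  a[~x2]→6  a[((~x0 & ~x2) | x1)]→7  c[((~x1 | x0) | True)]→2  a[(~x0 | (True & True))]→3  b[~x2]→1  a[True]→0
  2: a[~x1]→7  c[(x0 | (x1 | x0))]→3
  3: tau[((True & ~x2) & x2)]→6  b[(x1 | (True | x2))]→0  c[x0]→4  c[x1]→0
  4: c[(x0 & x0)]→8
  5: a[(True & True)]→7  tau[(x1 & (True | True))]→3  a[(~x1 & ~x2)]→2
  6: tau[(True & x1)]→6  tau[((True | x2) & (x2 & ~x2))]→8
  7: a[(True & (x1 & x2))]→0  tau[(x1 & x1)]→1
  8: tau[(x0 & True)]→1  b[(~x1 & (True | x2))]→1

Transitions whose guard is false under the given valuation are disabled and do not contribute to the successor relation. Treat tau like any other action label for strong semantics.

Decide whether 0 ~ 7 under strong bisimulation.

Bisimulation quotient by refinement:
  round 0: {{0,1,2,3,4,5,6,7,8}}
  round 1: {{0},{1},{2,5},{3,8},{4,6,7}}
  round 2: {{0},{1},{2},{3},{4,6,7},{5},{8}}
stable after 3 split(s): 7 block(s)
class of 0: {0}; class of 7: {4,6,7}

Answer: NOT BISIMILAR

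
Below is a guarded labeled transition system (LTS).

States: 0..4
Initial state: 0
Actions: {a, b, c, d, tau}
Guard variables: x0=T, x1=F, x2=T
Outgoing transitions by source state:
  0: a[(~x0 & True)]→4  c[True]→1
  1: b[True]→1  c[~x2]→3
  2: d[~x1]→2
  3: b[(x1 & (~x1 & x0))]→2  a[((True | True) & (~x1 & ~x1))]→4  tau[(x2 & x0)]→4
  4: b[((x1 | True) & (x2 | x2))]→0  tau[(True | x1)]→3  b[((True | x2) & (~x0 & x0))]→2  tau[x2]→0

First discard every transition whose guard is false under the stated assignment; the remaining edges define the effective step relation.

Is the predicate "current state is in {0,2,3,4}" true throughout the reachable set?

Inv-set: {0,2,3,4}
Reach set: {0,1}
  0: ✓
  1: outside
reach 1 via c — violates

Answer: INVARIANT VIOLATED at state 1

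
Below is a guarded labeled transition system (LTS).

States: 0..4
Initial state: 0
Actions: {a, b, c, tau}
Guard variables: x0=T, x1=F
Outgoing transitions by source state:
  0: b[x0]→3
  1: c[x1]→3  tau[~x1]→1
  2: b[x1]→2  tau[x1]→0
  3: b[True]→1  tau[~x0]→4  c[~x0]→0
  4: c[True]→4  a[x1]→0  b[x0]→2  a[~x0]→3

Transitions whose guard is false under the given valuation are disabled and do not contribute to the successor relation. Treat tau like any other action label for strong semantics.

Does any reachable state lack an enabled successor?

Answer: DEADLOCK-FREE

Trace:
Reach set: {0,1,3}
  0: b→3  [1 out]
  1: tau→1  [1 out]
  3: b→1  [1 out]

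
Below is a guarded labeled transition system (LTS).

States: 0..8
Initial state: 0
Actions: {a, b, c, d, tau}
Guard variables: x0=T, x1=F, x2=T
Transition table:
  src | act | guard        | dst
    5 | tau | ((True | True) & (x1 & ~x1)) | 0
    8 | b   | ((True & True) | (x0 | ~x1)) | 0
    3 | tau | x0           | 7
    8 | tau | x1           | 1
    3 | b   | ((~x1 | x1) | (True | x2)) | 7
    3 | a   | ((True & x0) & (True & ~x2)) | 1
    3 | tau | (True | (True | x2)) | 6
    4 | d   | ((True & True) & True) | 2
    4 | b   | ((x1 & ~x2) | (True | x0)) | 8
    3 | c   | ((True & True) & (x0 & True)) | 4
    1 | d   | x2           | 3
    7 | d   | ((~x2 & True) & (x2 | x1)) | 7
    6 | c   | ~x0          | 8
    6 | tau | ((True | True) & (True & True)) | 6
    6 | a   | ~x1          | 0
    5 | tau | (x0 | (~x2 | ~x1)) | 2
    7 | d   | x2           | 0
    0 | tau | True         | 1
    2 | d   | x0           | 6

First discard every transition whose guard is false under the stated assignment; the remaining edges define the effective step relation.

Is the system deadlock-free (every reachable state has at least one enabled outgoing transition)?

Answer: DEADLOCK-FREE

Trace:
R = {0,1,2,3,4,6,7,8}
  0: tau→1  [1 out]
  1: d→3  [1 out]
  2: d→6  [1 out]
  3: b→7  c→4  tau→6  tau→7  [4 out]
  4: b→8  d→2  [2 out]
  6: a→0  tau→6  [2 out]
  7: d→0  [1 out]
  8: b→0  [1 out]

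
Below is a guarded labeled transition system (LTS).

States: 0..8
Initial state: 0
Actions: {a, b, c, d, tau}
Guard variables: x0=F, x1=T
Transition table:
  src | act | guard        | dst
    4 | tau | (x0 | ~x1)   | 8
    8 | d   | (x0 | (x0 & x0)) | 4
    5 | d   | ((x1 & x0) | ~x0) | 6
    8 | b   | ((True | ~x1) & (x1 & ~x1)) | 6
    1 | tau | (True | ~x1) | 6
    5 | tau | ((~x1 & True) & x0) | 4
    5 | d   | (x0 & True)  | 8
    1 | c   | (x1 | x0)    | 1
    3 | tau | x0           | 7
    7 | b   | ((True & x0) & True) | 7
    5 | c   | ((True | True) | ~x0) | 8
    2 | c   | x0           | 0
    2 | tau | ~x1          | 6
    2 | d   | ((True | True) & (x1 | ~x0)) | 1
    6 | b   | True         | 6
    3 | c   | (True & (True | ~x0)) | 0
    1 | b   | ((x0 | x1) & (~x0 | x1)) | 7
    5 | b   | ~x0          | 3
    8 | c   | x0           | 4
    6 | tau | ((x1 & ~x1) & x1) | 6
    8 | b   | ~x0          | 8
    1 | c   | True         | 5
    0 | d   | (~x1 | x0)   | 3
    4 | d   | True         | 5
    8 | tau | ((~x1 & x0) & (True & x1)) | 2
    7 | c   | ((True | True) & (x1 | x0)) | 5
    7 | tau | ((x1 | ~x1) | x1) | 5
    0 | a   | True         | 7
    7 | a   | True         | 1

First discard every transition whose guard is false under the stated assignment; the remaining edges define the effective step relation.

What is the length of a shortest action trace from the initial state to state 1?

BFS to 1:
  L0 = {0}
  L1 = {7}
  L2 = {1,5}
first hit 1 at d=2 via a·a

Answer: 2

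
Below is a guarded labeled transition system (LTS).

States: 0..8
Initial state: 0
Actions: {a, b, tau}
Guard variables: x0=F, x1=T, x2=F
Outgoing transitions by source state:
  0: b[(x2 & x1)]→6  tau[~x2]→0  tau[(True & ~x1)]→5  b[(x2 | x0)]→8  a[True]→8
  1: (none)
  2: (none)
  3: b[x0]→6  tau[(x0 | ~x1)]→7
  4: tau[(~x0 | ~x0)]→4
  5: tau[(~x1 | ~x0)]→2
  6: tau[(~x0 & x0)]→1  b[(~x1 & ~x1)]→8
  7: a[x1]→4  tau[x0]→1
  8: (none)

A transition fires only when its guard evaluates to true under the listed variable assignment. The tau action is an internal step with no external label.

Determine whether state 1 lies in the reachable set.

Answer: UNREACHABLE

Analysis:
After dropping false guards: 5 live edges.
L0 = {0}
L1 = {8}  cumulative {0,8}
Reach set: {0,8}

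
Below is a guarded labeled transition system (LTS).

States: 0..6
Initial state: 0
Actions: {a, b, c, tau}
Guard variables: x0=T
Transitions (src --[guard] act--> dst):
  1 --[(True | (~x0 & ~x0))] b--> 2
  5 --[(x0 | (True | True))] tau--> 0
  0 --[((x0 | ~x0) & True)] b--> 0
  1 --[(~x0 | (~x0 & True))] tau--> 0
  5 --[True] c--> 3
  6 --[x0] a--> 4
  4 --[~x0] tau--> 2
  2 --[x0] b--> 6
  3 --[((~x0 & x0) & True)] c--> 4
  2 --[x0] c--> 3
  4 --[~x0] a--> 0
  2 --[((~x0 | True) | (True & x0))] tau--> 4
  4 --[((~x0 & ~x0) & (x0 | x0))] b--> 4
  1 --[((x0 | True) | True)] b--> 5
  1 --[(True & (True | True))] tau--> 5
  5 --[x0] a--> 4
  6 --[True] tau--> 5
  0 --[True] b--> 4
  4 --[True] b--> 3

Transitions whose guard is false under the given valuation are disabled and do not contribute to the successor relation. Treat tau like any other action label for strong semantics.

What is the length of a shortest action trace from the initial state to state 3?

Breadth-first toward 3:
  Layer 0: {0}
  Layer 1: {4}
  Layer 2: {3}
depth(3)=2, e.g. b·b

Answer: 2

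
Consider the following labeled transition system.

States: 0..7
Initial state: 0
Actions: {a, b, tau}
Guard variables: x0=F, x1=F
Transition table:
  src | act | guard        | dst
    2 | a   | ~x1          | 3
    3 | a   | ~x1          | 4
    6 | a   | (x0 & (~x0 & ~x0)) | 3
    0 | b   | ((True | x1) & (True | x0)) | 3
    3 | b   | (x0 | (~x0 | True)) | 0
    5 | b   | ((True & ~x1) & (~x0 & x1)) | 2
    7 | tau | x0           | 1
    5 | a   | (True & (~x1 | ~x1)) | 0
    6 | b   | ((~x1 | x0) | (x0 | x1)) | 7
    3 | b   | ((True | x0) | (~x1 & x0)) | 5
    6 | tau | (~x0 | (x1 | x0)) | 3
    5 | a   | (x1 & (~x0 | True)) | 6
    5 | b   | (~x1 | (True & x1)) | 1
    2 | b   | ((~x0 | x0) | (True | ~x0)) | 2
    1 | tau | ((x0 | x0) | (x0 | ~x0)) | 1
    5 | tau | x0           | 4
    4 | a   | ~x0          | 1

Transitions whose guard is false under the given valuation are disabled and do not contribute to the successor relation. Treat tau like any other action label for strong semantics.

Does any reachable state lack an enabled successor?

Reachable = {0,1,3,4,5}
  0: b→3  [1 out]
  1: tau→1  [1 out]
  3: a→4  b→0  b→5  [3 out]
  4: a→1  [1 out]
  5: a→0  b→1  [2 out]

Answer: DEADLOCK-FREE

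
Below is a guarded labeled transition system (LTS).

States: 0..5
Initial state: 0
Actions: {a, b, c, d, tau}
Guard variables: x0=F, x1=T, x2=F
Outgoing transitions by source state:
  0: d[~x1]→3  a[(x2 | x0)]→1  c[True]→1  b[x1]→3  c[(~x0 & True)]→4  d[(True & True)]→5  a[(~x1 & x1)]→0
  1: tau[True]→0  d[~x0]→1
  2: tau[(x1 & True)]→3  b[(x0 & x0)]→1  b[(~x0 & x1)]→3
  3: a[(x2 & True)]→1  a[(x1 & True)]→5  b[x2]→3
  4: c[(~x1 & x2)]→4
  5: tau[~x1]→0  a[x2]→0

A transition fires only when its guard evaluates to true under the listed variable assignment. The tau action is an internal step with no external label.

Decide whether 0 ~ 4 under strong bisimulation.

Answer: NOT BISIMILAR

Working:
Refine partition for ~:
  P[0] = {{0,1,2,3,4,5}}
  P[1] = {{0},{1},{2},{3},{4,5}}
Fixed point at round 2; 5 class(es).
class of 0: {0}; class of 4: {4,5}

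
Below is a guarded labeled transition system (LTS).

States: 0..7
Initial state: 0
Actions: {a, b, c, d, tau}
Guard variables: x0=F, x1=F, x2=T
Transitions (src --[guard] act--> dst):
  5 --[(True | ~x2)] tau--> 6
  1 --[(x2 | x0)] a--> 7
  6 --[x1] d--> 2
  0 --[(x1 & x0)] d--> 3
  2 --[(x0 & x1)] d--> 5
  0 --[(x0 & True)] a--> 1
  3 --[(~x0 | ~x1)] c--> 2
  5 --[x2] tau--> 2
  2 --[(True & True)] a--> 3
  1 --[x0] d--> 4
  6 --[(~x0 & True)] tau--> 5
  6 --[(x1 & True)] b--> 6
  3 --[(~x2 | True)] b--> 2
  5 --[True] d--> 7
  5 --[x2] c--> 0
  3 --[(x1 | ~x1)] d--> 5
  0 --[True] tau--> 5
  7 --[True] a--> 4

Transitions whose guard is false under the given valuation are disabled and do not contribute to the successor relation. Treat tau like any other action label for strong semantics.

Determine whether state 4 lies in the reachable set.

Answer: REACHABLE

Trace:
After dropping false guards: 12 live edges.
Layer 0: {0}
Layer 1: {5}  total {0,5}
Layer 2: {2,6,7}  total {0,2,5,6,7}
Layer 3: {3,4}  total {0,2,3,4,5,6,7}
R = {0,2,3,4,5,6,7}
witness 4: tau·d·a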